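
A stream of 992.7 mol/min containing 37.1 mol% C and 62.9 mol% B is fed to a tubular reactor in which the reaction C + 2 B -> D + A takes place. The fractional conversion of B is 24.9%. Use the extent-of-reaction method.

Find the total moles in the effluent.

915 mol/min

B reacted = 0.249 × 624.4 = 155.5 mol/min; ν_B = −2, so ξ = 155.5/2 = 77.74 mol/min.
Outlet amounts (n = n₀ + ν ξ):
  C: 368.3 − 1(77.74) = 290.6
  B: 624.4 − 2(77.74) = 468.9
  D: 0 + 1(77.74) = 77.74
  A: 0 + 1(77.74) = 77.74
Total out = 290.6 + 468.9 + 77.74 + 77.74 = 915 mol/min.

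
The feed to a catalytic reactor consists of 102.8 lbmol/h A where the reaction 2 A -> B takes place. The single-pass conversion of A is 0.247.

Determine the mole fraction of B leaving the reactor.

0.141

A reacted = 0.247 × 102.8 = 25.39 lbmol/h; ν_A = −2, so ξ = 25.39/2 = 12.7 lbmol/h.
Outlet amounts (n = n₀ + ν ξ):
  A: 102.8 − 2(12.7) = 77.41
  B: 0 + 1(12.7) = 12.7
Total out = 90.1 lbmol/h; y_B = 12.7 / 90.1 = 0.1409.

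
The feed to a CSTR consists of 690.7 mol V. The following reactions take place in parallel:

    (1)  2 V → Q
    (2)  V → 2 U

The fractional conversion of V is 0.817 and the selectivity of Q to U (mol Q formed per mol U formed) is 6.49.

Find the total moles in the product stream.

Conversion of V: V consumed = 0.817 × 690.7 = 564.3 mol = 2ξ₁ + 1ξ₂.
Selectivity: 1ξ₁ / (2ξ₂) = 6.49 → ξ₁ = 12.98 ξ₂.
Substitute: (2·12.98 + 1) ξ₂ = 564.3 → ξ₂ = 20.93 mol, ξ₁ = 271.7 mol.
Outlet amounts (n = n₀ + Σ ν·ξ):
  V: 690.7 − 2(271.7) − 1(20.93) = 126.4
  Q: 0 + 1(271.7) = 271.7
  U: 0 + 2(20.93) = 41.86
Total out = 126.4 + 271.7 + 41.86 = 439.9 mol.

440 mol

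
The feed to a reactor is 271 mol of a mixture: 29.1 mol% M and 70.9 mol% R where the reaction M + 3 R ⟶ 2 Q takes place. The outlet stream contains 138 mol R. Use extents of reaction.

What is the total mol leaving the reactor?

235 mol

For R: n = n₀ − 3ξ → 138 = 192.1 − 3ξ, giving ξ = 18.05 mol.
Outlet amounts (n = n₀ + ν ξ):
  M: 78.86 − 1(18.05) = 60.81
  R: 192.1 − 3(18.05) = 138
  Q: 0 + 2(18.05) = 36.09
Total out = 60.81 + 138 + 36.09 = 234.9 mol.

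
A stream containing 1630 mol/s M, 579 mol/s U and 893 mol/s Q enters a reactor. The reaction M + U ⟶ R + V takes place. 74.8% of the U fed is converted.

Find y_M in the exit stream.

U reacted = 0.748 × 579 = 433.1 mol/s; ν_U = −1, so ξ = 433.1/1 = 433.1 mol/s.
Outlet amounts (n = n₀ + ν ξ):
  M: 1630 − 1(433.1) = 1197
  U: 579 − 1(433.1) = 145.9
  R: 0 + 1(433.1) = 433.1
  V: 0 + 1(433.1) = 433.1
  Q: 893 (inert)
Total out = 3102 mol/s; y_M = 1197 / 3102 = 0.3859.

0.386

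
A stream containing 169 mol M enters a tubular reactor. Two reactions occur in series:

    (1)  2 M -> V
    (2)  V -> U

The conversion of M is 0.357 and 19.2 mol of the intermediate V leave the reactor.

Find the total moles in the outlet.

139 mol

Conversion of M: M consumed = 2ξ₁ = 0.357 × 169 → ξ₁ = 30.17 mol.
V balance: n_V = 0 + 1ξ₁ − 1ξ₂ = 19.2 → ξ₂ = (1·30.17 − 19.2)/1 = 10.97 mol.
Outlet amounts (n = n₀ + Σ ν·ξ):
  M: 169 − 2(30.17) = 108.7
  V: 0 + 1(30.17) − 1(10.97) = 19.2
  U: 0 + 1(10.97) = 10.97
Total out = 108.7 + 19.2 + 10.97 = 138.8 mol.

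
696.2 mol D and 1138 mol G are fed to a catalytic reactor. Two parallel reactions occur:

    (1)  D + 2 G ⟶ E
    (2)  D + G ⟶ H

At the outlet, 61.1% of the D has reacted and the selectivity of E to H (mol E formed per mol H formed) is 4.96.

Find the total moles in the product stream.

1050 mol

Conversion of D: D consumed = 0.611 × 696.2 = 425.4 mol = 1ξ₁ + 1ξ₂.
Selectivity: 1ξ₁ / (1ξ₂) = 4.96 → ξ₁ = 4.96 ξ₂.
Substitute: (1·4.96 + 1) ξ₂ = 425.4 → ξ₂ = 71.37 mol, ξ₁ = 354 mol.
Outlet amounts (n = n₀ + Σ ν·ξ):
  D: 696.2 − 1(354) − 1(71.37) = 270.8
  G: 1138 − 2(354) − 1(71.37) = 358.6
  E: 0 + 1(354) = 354
  H: 0 + 1(71.37) = 71.37
Total out = 270.8 + 358.6 + 354 + 71.37 = 1055 mol.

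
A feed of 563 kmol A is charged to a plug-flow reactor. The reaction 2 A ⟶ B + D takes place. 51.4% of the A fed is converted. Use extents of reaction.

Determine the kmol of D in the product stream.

145 kmol

A reacted = 0.514 × 563 = 289.4 kmol; ν_A = −2, so ξ = 289.4/2 = 144.7 kmol.
Outlet amounts (n = n₀ + ν ξ):
  A: 563 − 2(144.7) = 273.6
  B: 0 + 1(144.7) = 144.7
  D: 0 + 1(144.7) = 144.7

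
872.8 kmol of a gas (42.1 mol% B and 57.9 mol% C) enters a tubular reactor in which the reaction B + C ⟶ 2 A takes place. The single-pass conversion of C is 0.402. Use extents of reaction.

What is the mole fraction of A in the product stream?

C reacted = 0.402 × 505.4 = 203.2 kmol; ν_C = −1, so ξ = 203.2/1 = 203.2 kmol.
Outlet amounts (n = n₀ + ν ξ):
  B: 367.4 − 1(203.2) = 164.3
  C: 505.4 − 1(203.2) = 302.2
  A: 0 + 2(203.2) = 406.3
Total out = 872.8 kmol; y_A = 406.3 / 872.8 = 0.4655.

0.466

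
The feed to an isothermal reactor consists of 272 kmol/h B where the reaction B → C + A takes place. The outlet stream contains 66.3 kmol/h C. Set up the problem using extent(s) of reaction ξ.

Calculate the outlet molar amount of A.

For C: n = n₀ + 1ξ → 66.3 = 0 + 1ξ, giving ξ = 66.3 kmol/h.
Outlet amounts (n = n₀ + ν ξ):
  B: 272 − 1(66.3) = 205.7
  C: 0 + 1(66.3) = 66.3
  A: 0 + 1(66.3) = 66.3

66.3 kmol/h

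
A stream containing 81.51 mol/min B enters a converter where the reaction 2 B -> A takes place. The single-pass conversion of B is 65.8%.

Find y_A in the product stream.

B reacted = 0.658 × 81.51 = 53.63 mol/min; ν_B = −2, so ξ = 53.63/2 = 26.82 mol/min.
Outlet amounts (n = n₀ + ν ξ):
  B: 81.51 − 2(26.82) = 27.88
  A: 0 + 1(26.82) = 26.82
Total out = 54.69 mol/min; y_A = 26.82 / 54.69 = 0.4903.

0.49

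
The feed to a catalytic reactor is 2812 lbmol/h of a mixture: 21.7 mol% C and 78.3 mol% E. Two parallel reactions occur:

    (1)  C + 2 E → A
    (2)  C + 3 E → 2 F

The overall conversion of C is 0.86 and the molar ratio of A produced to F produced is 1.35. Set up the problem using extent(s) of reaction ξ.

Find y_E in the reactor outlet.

Conversion of C: C consumed = 0.86 × 610.2 = 524.8 lbmol/h = 1ξ₁ + 1ξ₂.
Selectivity: 1ξ₁ / (2ξ₂) = 1.35 → ξ₁ = 2.7 ξ₂.
Substitute: (1·2.7 + 1) ξ₂ = 524.8 → ξ₂ = 141.8 lbmol/h, ξ₁ = 382.9 lbmol/h.
Outlet amounts (n = n₀ + Σ ν·ξ):
  C: 610.2 − 1(382.9) − 1(141.8) = 85.43
  E: 2202 − 2(382.9) − 3(141.8) = 1010
  A: 0 + 1(382.9) = 382.9
  F: 0 + 2(141.8) = 283.7
Total out = 1762 lbmol/h; y_E = 1010 / 1762 = 0.5733.

0.573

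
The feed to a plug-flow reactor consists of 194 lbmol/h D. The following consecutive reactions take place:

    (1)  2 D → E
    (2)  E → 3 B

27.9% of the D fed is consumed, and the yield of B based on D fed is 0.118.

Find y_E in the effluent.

Conversion of D: D consumed = 2ξ₁ = 0.279 × 194 → ξ₁ = 27.06 lbmol/h.
Yield of B: 3ξ₂ / 194 = 0.118 → ξ₂ = 7.631 lbmol/h.
Outlet amounts (n = n₀ + Σ ν·ξ):
  D: 194 − 2(27.06) = 139.9
  E: 0 + 1(27.06) − 1(7.631) = 19.43
  B: 0 + 3(7.631) = 22.89
Total out = 182.2 lbmol/h; y_E = 19.43 / 182.2 = 0.1067.

0.107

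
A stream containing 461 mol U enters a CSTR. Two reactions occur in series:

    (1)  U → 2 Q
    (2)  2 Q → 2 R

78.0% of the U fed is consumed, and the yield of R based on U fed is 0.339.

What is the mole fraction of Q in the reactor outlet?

0.686

Conversion of U: U consumed = 1ξ₁ = 0.78 × 461 → ξ₁ = 359.6 mol.
Yield of R: 2ξ₂ / 461 = 0.339 → ξ₂ = 78.14 mol.
Outlet amounts (n = n₀ + Σ ν·ξ):
  U: 461 − 1(359.6) = 101.4
  Q: 0 + 2(359.6) − 2(78.14) = 562.9
  R: 0 + 2(78.14) = 156.3
Total out = 820.6 mol; y_Q = 562.9 / 820.6 = 0.686.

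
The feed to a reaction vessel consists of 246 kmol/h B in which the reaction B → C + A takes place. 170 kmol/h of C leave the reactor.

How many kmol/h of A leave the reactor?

For C: n = n₀ + 1ξ → 170 = 0 + 1ξ, giving ξ = 170 kmol/h.
Outlet amounts (n = n₀ + ν ξ):
  B: 246 − 1(170) = 76
  C: 0 + 1(170) = 170
  A: 0 + 1(170) = 170

170 kmol/h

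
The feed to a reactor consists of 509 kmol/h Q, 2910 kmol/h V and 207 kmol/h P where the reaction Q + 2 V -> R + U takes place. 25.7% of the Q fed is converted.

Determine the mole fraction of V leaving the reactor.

0.758

Q reacted = 0.257 × 509 = 130.8 kmol/h; ν_Q = −1, so ξ = 130.8/1 = 130.8 kmol/h.
Outlet amounts (n = n₀ + ν ξ):
  Q: 509 − 1(130.8) = 378.2
  V: 2910 − 2(130.8) = 2648
  R: 0 + 1(130.8) = 130.8
  U: 0 + 1(130.8) = 130.8
  P: 207 (inert)
Total out = 3495 kmol/h; y_V = 2648 / 3495 = 0.7577.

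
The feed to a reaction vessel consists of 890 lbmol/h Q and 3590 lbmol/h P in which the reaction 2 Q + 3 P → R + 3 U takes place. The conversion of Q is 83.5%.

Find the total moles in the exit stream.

4110 lbmol/h

Q reacted = 0.835 × 890 = 743.1 lbmol/h; ν_Q = −2, so ξ = 743.1/2 = 371.6 lbmol/h.
Outlet amounts (n = n₀ + ν ξ):
  Q: 890 − 2(371.6) = 146.9
  P: 3590 − 3(371.6) = 2475
  R: 0 + 1(371.6) = 371.6
  U: 0 + 3(371.6) = 1115
Total out = 146.9 + 2475 + 371.6 + 1115 = 4108 lbmol/h.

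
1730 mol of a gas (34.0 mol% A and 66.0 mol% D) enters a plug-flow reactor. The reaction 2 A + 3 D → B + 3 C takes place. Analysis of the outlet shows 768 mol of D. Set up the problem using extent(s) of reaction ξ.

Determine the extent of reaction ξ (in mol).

ξ = 125 mol

For D: n = n₀ − 3ξ → 768 = 1142 − 3ξ, giving ξ = 124.6 mol.
Outlet amounts (n = n₀ + ν ξ):
  A: 588.2 − 2(124.6) = 339
  D: 1142 − 3(124.6) = 768
  B: 0 + 1(124.6) = 124.6
  C: 0 + 3(124.6) = 373.8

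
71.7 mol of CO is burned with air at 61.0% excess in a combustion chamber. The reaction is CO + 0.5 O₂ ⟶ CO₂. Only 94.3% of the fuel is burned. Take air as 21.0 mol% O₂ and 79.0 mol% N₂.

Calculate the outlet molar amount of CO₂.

67.6 mol

Stoichiometric O₂ = 0.5 × 71.7 = 35.85 mol; O₂ fed = 35.85 × 1.610 = 57.72 mol.
N₂ fed = 57.72 × 79/21 = 217.1 mol.
Fuel reacted = 0.943 × 71.7 → ξ = 67.61 mol.
Outlet (n = n₀ + ν ξ):
  CO: 71.7 − 1(67.61) = 4.087
  O₂: 57.72 − 0.5(67.61) = 23.91
  N₂: 217.1 (inert)
  CO₂: 0 + 1(67.61) = 67.61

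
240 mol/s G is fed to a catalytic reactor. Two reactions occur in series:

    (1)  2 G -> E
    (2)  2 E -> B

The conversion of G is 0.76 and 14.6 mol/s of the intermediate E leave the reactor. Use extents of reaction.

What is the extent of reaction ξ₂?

ξ₂ = 38.3 mol/s

Conversion of G: G consumed = 2ξ₁ = 0.76 × 240 → ξ₁ = 91.2 mol/s.
E balance: n_E = 0 + 1ξ₁ − 2ξ₂ = 14.6 → ξ₂ = (1·91.2 − 14.6)/2 = 38.3 mol/s.
Outlet amounts (n = n₀ + Σ ν·ξ):
  G: 240 − 2(91.2) = 57.6
  E: 0 + 1(91.2) − 2(38.3) = 14.6
  B: 0 + 1(38.3) = 38.3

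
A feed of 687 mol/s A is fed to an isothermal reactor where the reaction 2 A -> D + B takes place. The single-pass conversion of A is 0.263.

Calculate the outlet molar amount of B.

90.3 mol/s

A reacted = 0.263 × 687 = 180.7 mol/s; ν_A = −2, so ξ = 180.7/2 = 90.34 mol/s.
Outlet amounts (n = n₀ + ν ξ):
  A: 687 − 2(90.34) = 506.3
  D: 0 + 1(90.34) = 90.34
  B: 0 + 1(90.34) = 90.34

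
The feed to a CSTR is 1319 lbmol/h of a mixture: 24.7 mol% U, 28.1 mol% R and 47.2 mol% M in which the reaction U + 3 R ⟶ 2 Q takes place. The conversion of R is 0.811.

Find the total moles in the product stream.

R reacted = 0.811 × 370.6 = 300.6 lbmol/h; ν_R = −3, so ξ = 300.6/3 = 100.2 lbmol/h.
Outlet amounts (n = n₀ + ν ξ):
  U: 325.8 − 1(100.2) = 225.6
  R: 370.6 − 3(100.2) = 70.05
  Q: 0 + 2(100.2) = 200.4
  M: 622.6 (inert)
Total out = 225.6 + 70.05 + 200.4 + 622.6 = 1119 lbmol/h.

1120 lbmol/h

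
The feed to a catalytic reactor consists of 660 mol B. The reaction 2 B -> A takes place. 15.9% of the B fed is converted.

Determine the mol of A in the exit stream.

52.5 mol

B reacted = 0.159 × 660 = 104.9 mol; ν_B = −2, so ξ = 104.9/2 = 52.47 mol.
Outlet amounts (n = n₀ + ν ξ):
  B: 660 − 2(52.47) = 555.1
  A: 0 + 1(52.47) = 52.47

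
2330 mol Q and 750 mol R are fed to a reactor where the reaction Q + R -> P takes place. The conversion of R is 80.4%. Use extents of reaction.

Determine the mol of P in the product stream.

603 mol

R reacted = 0.804 × 750 = 603 mol; ν_R = −1, so ξ = 603/1 = 603 mol.
Outlet amounts (n = n₀ + ν ξ):
  Q: 2330 − 1(603) = 1727
  R: 750 − 1(603) = 147
  P: 0 + 1(603) = 603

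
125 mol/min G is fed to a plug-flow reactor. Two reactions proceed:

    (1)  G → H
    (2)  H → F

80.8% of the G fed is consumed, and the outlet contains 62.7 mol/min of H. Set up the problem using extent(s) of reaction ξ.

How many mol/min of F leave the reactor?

Conversion of G: G consumed = 1ξ₁ = 0.808 × 125 → ξ₁ = 101 mol/min.
H balance: n_H = 0 + 1ξ₁ − 1ξ₂ = 62.7 → ξ₂ = (1·101 − 62.7)/1 = 38.3 mol/min.
Outlet amounts (n = n₀ + Σ ν·ξ):
  G: 125 − 1(101) = 24
  H: 0 + 1(101) − 1(38.3) = 62.7
  F: 0 + 1(38.3) = 38.3

38.3 mol/min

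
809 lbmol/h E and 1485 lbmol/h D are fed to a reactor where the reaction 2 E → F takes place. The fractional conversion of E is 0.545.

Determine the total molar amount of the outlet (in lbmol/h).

2070 lbmol/h

E reacted = 0.545 × 809 = 440.9 lbmol/h; ν_E = −2, so ξ = 440.9/2 = 220.5 lbmol/h.
Outlet amounts (n = n₀ + ν ξ):
  E: 809 − 2(220.5) = 368.1
  F: 0 + 1(220.5) = 220.5
  D: 1485 (inert)
Total out = 368.1 + 220.5 + 1485 = 2074 lbmol/h.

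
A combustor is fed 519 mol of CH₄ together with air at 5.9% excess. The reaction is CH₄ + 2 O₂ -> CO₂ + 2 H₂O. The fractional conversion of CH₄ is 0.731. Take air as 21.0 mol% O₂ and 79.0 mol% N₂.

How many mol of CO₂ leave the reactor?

Stoichiometric O₂ = 2 × 519 = 1038 mol; O₂ fed = 1038 × 1.059 = 1099 mol.
N₂ fed = 1099 × 79/21 = 4135 mol.
Fuel reacted = 0.731 × 519 → ξ = 379.4 mol.
Outlet (n = n₀ + ν ξ):
  CH₄: 519 − 1(379.4) = 139.6
  O₂: 1099 − 2(379.4) = 340.5
  N₂: 4135 (inert)
  CO₂: 0 + 1(379.4) = 379.4
  H₂O: 0 + 2(379.4) = 758.8

379 mol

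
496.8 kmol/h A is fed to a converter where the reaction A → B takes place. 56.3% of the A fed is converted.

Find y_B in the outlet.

0.563

A reacted = 0.563 × 496.8 = 279.7 kmol/h; ν_A = −1, so ξ = 279.7/1 = 279.7 kmol/h.
Outlet amounts (n = n₀ + ν ξ):
  A: 496.8 − 1(279.7) = 217.1
  B: 0 + 1(279.7) = 279.7
Total out = 496.8 kmol/h; y_B = 279.7 / 496.8 = 0.563.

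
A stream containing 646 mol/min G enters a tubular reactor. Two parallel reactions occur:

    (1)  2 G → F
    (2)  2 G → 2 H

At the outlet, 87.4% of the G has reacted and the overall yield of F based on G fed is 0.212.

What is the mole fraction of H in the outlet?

0.571

Yield of F: 1ξ₁ / 646 = 0.212 → ξ₁ = 137 mol/min.
Conversion of G: 2ξ₁ + 2ξ₂ = 0.874 × 646 = 564.6 → ξ₂ = 145.4 mol/min.
Outlet amounts (n = n₀ + Σ ν·ξ):
  G: 646 − 2(137) − 2(145.4) = 81.4
  F: 0 + 1(137) = 137
  H: 0 + 2(145.4) = 290.7
Total out = 509 mol/min; y_H = 290.7 / 509 = 0.5711.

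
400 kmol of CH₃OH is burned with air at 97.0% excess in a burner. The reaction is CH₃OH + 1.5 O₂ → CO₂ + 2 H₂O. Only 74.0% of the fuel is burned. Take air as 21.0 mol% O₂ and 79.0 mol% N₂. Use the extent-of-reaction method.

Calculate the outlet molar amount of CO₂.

Stoichiometric O₂ = 1.5 × 400 = 600 kmol; O₂ fed = 600 × 1.970 = 1182 kmol.
N₂ fed = 1182 × 79/21 = 4447 kmol.
Fuel reacted = 0.74 × 400 → ξ = 296 kmol.
Outlet (n = n₀ + ν ξ):
  CH₃OH: 400 − 1(296) = 104
  O₂: 1182 − 1.5(296) = 738
  N₂: 4447 (inert)
  CO₂: 0 + 1(296) = 296
  H₂O: 0 + 2(296) = 592

296 kmol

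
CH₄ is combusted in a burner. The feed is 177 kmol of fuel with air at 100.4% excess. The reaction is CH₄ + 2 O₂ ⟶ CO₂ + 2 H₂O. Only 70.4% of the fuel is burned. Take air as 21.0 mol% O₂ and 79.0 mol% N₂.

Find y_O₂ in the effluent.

0.129

Stoichiometric O₂ = 2 × 177 = 354 kmol; O₂ fed = 354 × 2.004 = 709.4 kmol.
N₂ fed = 709.4 × 79/21 = 2669 kmol.
Fuel reacted = 0.704 × 177 → ξ = 124.6 kmol.
Outlet (n = n₀ + ν ξ):
  CH₄: 177 − 1(124.6) = 52.39
  O₂: 709.4 − 2(124.6) = 460.2
  N₂: 2669 (inert)
  CO₂: 0 + 1(124.6) = 124.6
  H₂O: 0 + 2(124.6) = 249.2
Total out = 3555 kmol; y_O₂ = 460.2 / 3555 = 0.1294.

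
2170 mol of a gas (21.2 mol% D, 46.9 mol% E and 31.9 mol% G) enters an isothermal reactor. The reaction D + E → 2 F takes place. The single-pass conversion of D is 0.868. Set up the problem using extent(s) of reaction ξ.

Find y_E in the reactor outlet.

0.285

D reacted = 0.868 × 460 = 399.3 mol; ν_D = −1, so ξ = 399.3/1 = 399.3 mol.
Outlet amounts (n = n₀ + ν ξ):
  D: 460 − 1(399.3) = 60.73
  E: 1018 − 1(399.3) = 618.4
  F: 0 + 2(399.3) = 798.6
  G: 692.2 (inert)
Total out = 2170 mol; y_E = 618.4 / 2170 = 0.285.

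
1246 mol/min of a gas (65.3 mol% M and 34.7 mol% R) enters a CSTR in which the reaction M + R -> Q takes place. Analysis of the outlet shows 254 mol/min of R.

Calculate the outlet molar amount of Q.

For R: n = n₀ − 1ξ → 254 = 432.4 − 1ξ, giving ξ = 178.4 mol/min.
Outlet amounts (n = n₀ + ν ξ):
  M: 813.6 − 1(178.4) = 635.3
  R: 432.4 − 1(178.4) = 254
  Q: 0 + 1(178.4) = 178.4

178 mol/min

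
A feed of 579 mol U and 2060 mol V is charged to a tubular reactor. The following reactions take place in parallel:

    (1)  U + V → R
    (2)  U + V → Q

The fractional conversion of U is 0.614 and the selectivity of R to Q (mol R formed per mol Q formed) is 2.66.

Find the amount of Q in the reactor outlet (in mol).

97.1 mol

Conversion of U: U consumed = 0.614 × 579 = 355.5 mol = 1ξ₁ + 1ξ₂.
Selectivity: 1ξ₁ / (1ξ₂) = 2.66 → ξ₁ = 2.66 ξ₂.
Substitute: (1·2.66 + 1) ξ₂ = 355.5 → ξ₂ = 97.13 mol, ξ₁ = 258.4 mol.
Outlet amounts (n = n₀ + Σ ν·ξ):
  U: 579 − 1(258.4) − 1(97.13) = 223.5
  V: 2060 − 1(258.4) − 1(97.13) = 1704
  R: 0 + 1(258.4) = 258.4
  Q: 0 + 1(97.13) = 97.13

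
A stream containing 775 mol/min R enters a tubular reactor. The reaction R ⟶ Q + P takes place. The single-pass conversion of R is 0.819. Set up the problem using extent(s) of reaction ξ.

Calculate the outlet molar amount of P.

635 mol/min

R reacted = 0.819 × 775 = 634.7 mol/min; ν_R = −1, so ξ = 634.7/1 = 634.7 mol/min.
Outlet amounts (n = n₀ + ν ξ):
  R: 775 − 1(634.7) = 140.3
  Q: 0 + 1(634.7) = 634.7
  P: 0 + 1(634.7) = 634.7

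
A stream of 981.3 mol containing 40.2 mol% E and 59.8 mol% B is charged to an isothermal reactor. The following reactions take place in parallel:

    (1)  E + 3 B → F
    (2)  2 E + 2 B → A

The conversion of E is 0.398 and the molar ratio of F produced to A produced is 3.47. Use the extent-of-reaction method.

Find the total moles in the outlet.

Conversion of E: E consumed = 0.398 × 394.5 = 157 mol = 1ξ₁ + 2ξ₂.
Selectivity: 1ξ₁ / (1ξ₂) = 3.47 → ξ₁ = 3.47 ξ₂.
Substitute: (1·3.47 + 2) ξ₂ = 157 → ξ₂ = 28.7 mol, ξ₁ = 99.6 mol.
Outlet amounts (n = n₀ + Σ ν·ξ):
  E: 394.5 − 1(99.6) − 2(28.7) = 237.5
  B: 586.8 − 3(99.6) − 2(28.7) = 230.6
  F: 0 + 1(99.6) = 99.6
  A: 0 + 1(28.7) = 28.7
Total out = 237.5 + 230.6 + 99.6 + 28.7 = 596.4 mol.

596 mol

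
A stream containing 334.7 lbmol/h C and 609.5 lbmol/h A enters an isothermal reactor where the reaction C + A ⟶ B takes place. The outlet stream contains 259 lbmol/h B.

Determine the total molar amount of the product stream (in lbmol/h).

685 lbmol/h

For B: n = n₀ + 1ξ → 259 = 0 + 1ξ, giving ξ = 259 lbmol/h.
Outlet amounts (n = n₀ + ν ξ):
  C: 334.7 − 1(259) = 75.7
  A: 609.5 − 1(259) = 350.5
  B: 0 + 1(259) = 259
Total out = 75.7 + 350.5 + 259 = 685.2 lbmol/h.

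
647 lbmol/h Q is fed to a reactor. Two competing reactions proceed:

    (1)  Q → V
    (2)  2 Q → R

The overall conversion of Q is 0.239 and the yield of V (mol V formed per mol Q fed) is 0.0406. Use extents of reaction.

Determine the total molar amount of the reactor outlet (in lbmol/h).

583 lbmol/h

Yield of V: 1ξ₁ / 647 = 0.0406 → ξ₁ = 26.27 lbmol/h.
Conversion of Q: 1ξ₁ + 2ξ₂ = 0.239 × 647 = 154.6 → ξ₂ = 64.18 lbmol/h.
Outlet amounts (n = n₀ + Σ ν·ξ):
  Q: 647 − 1(26.27) − 2(64.18) = 492.4
  V: 0 + 1(26.27) = 26.27
  R: 0 + 1(64.18) = 64.18
Total out = 492.4 + 26.27 + 64.18 = 582.8 lbmol/h.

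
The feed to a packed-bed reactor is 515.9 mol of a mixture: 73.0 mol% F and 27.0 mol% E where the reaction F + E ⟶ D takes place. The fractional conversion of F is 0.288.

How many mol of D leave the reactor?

F reacted = 0.288 × 376.6 = 108.5 mol; ν_F = −1, so ξ = 108.5/1 = 108.5 mol.
Outlet amounts (n = n₀ + ν ξ):
  F: 376.6 − 1(108.5) = 268.1
  E: 139.3 − 1(108.5) = 30.83
  D: 0 + 1(108.5) = 108.5

108 mol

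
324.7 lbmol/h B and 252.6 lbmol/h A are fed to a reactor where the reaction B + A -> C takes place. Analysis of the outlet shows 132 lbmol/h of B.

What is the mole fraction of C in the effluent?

For B: n = n₀ − 1ξ → 132 = 324.7 − 1ξ, giving ξ = 192.7 lbmol/h.
Outlet amounts (n = n₀ + ν ξ):
  B: 324.7 − 1(192.7) = 132
  A: 252.6 − 1(192.7) = 59.9
  C: 0 + 1(192.7) = 192.7
Total out = 384.6 lbmol/h; y_C = 192.7 / 384.6 = 0.501.

0.501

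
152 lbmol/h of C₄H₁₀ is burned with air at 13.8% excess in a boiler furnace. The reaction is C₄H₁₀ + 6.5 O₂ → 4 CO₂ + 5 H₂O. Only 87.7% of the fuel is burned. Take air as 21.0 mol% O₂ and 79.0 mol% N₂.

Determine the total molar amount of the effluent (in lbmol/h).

Stoichiometric O₂ = 6.5 × 152 = 988 lbmol/h; O₂ fed = 988 × 1.138 = 1124 lbmol/h.
N₂ fed = 1124 × 79/21 = 4230 lbmol/h.
Fuel reacted = 0.877 × 152 → ξ = 133.3 lbmol/h.
Outlet (n = n₀ + ν ξ):
  C₄H₁₀: 152 − 1(133.3) = 18.7
  O₂: 1124 − 6.5(133.3) = 257.9
  N₂: 4230 (inert)
  CO₂: 0 + 4(133.3) = 533.2
  H₂O: 0 + 5(133.3) = 666.5
Total out = 18.7 + 257.9 + 4230 + 533.2 + 666.5 = 5706 lbmol/h.

5710 lbmol/h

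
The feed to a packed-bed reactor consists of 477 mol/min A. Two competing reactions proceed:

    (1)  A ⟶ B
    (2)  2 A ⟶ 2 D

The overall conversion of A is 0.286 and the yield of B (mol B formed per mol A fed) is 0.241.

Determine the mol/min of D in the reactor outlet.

21.5 mol/min

Yield of B: 1ξ₁ / 477 = 0.241 → ξ₁ = 115 mol/min.
Conversion of A: 1ξ₁ + 2ξ₂ = 0.286 × 477 = 136.4 → ξ₂ = 10.73 mol/min.
Outlet amounts (n = n₀ + Σ ν·ξ):
  A: 477 − 1(115) − 2(10.73) = 340.6
  B: 0 + 1(115) = 115
  D: 0 + 2(10.73) = 21.47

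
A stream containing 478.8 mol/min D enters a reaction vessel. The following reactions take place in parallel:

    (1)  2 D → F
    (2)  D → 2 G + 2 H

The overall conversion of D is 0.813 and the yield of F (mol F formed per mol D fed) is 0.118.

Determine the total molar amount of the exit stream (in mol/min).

Yield of F: 1ξ₁ / 478.8 = 0.118 → ξ₁ = 56.5 mol/min.
Conversion of D: 2ξ₁ + 1ξ₂ = 0.813 × 478.8 = 389.3 → ξ₂ = 276.3 mol/min.
Outlet amounts (n = n₀ + Σ ν·ξ):
  D: 478.8 − 2(56.5) − 1(276.3) = 89.54
  F: 0 + 1(56.5) = 56.5
  G: 0 + 2(276.3) = 552.5
  H: 0 + 2(276.3) = 552.5
Total out = 89.54 + 56.5 + 552.5 + 552.5 = 1251 mol/min.

1250 mol/min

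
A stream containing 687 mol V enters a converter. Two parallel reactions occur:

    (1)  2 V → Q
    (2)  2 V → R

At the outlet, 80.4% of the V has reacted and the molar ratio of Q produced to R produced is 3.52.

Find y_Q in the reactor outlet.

Conversion of V: V consumed = 0.804 × 687 = 552.3 mol = 2ξ₁ + 2ξ₂.
Selectivity: 1ξ₁ / (1ξ₂) = 3.52 → ξ₁ = 3.52 ξ₂.
Substitute: (2·3.52 + 2) ξ₂ = 552.3 → ξ₂ = 61.1 mol, ξ₁ = 215.1 mol.
Outlet amounts (n = n₀ + Σ ν·ξ):
  V: 687 − 2(215.1) − 2(61.1) = 134.7
  Q: 0 + 1(215.1) = 215.1
  R: 0 + 1(61.1) = 61.1
Total out = 410.8 mol; y_Q = 215.1 / 410.8 = 0.5235.

0.524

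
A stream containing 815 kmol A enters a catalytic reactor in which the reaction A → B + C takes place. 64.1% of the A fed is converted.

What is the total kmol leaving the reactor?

1340 kmol

A reacted = 0.641 × 815 = 522.4 kmol; ν_A = −1, so ξ = 522.4/1 = 522.4 kmol.
Outlet amounts (n = n₀ + ν ξ):
  A: 815 − 1(522.4) = 292.6
  B: 0 + 1(522.4) = 522.4
  C: 0 + 1(522.4) = 522.4
Total out = 292.6 + 522.4 + 522.4 = 1337 kmol.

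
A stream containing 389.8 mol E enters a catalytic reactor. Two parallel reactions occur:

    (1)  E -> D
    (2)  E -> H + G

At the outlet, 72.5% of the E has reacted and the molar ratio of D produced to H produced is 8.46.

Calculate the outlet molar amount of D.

253 mol

Conversion of E: E consumed = 0.725 × 389.8 = 282.6 mol = 1ξ₁ + 1ξ₂.
Selectivity: 1ξ₁ / (1ξ₂) = 8.46 → ξ₁ = 8.46 ξ₂.
Substitute: (1·8.46 + 1) ξ₂ = 282.6 → ξ₂ = 29.87 mol, ξ₁ = 252.7 mol.
Outlet amounts (n = n₀ + Σ ν·ξ):
  E: 389.8 − 1(252.7) − 1(29.87) = 107.2
  D: 0 + 1(252.7) = 252.7
  H: 0 + 1(29.87) = 29.87
  G: 0 + 1(29.87) = 29.87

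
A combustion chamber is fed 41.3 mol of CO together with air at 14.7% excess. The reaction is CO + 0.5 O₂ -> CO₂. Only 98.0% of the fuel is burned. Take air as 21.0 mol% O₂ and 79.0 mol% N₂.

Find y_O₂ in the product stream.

Stoichiometric O₂ = 0.5 × 41.3 = 20.65 mol; O₂ fed = 20.65 × 1.147 = 23.69 mol.
N₂ fed = 23.69 × 79/21 = 89.1 mol.
Fuel reacted = 0.98 × 41.3 → ξ = 40.47 mol.
Outlet (n = n₀ + ν ξ):
  CO: 41.3 − 1(40.47) = 0.826
  O₂: 23.69 − 0.5(40.47) = 3.449
  N₂: 89.1 (inert)
  CO₂: 0 + 1(40.47) = 40.47
Total out = 133.9 mol; y_O₂ = 3.449 / 133.9 = 0.02576.

0.0258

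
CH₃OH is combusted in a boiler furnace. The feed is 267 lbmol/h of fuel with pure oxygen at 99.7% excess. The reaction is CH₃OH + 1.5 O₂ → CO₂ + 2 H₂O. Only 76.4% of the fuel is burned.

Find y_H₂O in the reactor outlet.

Stoichiometric O₂ = 1.5 × 267 = 400.5 lbmol/h; O₂ fed = 400.5 × 1.997 = 799.8 lbmol/h.
Fuel reacted = 0.764 × 267 → ξ = 204 lbmol/h.
Outlet (n = n₀ + ν ξ):
  CH₃OH: 267 − 1(204) = 63.01
  O₂: 799.8 − 1.5(204) = 493.8
  CO₂: 0 + 1(204) = 204
  H₂O: 0 + 2(204) = 408
Total out = 1169 lbmol/h; y_H₂O = 408 / 1169 = 0.3491.

0.349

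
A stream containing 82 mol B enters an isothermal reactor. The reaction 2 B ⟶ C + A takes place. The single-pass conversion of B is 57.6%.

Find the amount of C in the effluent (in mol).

23.6 mol

B reacted = 0.576 × 82 = 47.23 mol; ν_B = −2, so ξ = 47.23/2 = 23.62 mol.
Outlet amounts (n = n₀ + ν ξ):
  B: 82 − 2(23.62) = 34.77
  C: 0 + 1(23.62) = 23.62
  A: 0 + 1(23.62) = 23.62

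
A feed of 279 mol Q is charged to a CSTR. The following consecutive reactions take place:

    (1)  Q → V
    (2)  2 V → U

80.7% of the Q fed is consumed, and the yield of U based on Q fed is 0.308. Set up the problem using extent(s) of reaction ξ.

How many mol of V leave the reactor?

53.3 mol

Conversion of Q: Q consumed = 1ξ₁ = 0.807 × 279 → ξ₁ = 225.2 mol.
Yield of U: 1ξ₂ / 279 = 0.308 → ξ₂ = 85.93 mol.
Outlet amounts (n = n₀ + Σ ν·ξ):
  Q: 279 − 1(225.2) = 53.85
  V: 0 + 1(225.2) − 2(85.93) = 53.29
  U: 0 + 1(85.93) = 85.93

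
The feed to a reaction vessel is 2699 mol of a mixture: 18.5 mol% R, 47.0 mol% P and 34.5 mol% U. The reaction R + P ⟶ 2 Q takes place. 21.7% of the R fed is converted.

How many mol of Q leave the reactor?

217 mol

R reacted = 0.217 × 499.3 = 108.4 mol; ν_R = −1, so ξ = 108.4/1 = 108.4 mol.
Outlet amounts (n = n₀ + ν ξ):
  R: 499.3 − 1(108.4) = 391
  P: 1269 − 1(108.4) = 1160
  Q: 0 + 2(108.4) = 216.7
  U: 931.2 (inert)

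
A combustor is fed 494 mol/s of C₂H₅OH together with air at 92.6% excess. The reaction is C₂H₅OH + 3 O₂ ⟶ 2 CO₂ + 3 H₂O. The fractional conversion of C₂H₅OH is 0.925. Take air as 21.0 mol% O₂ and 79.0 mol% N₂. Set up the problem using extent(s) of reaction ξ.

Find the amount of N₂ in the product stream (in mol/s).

Stoichiometric O₂ = 3 × 494 = 1482 mol/s; O₂ fed = 1482 × 1.926 = 2854 mol/s.
N₂ fed = 2854 × 79/21 = 10740 mol/s.
Fuel reacted = 0.925 × 494 → ξ = 457 mol/s.
Outlet (n = n₀ + ν ξ):
  C₂H₅OH: 494 − 1(457) = 37.05
  O₂: 2854 − 3(457) = 1483
  N₂: 10740 (inert)
  CO₂: 0 + 2(457) = 913.9
  H₂O: 0 + 3(457) = 1371

10700 mol/s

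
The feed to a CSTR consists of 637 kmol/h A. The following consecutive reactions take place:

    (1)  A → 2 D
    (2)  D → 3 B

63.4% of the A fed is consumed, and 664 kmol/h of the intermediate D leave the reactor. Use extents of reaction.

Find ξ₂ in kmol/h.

ξ₂ = 144 kmol/h

Conversion of A: A consumed = 1ξ₁ = 0.634 × 637 → ξ₁ = 403.9 kmol/h.
D balance: n_D = 0 + 2ξ₁ − 1ξ₂ = 664 → ξ₂ = (2·403.9 − 664)/1 = 143.7 kmol/h.
Outlet amounts (n = n₀ + Σ ν·ξ):
  A: 637 − 1(403.9) = 233.1
  D: 0 + 2(403.9) − 1(143.7) = 664
  B: 0 + 3(143.7) = 431.1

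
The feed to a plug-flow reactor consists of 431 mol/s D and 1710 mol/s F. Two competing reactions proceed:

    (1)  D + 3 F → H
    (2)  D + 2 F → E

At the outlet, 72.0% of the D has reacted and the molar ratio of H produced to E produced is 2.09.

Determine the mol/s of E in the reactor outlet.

Conversion of D: D consumed = 0.72 × 431 = 310.3 mol/s = 1ξ₁ + 1ξ₂.
Selectivity: 1ξ₁ / (1ξ₂) = 2.09 → ξ₁ = 2.09 ξ₂.
Substitute: (1·2.09 + 1) ξ₂ = 310.3 → ξ₂ = 100.4 mol/s, ξ₁ = 209.9 mol/s.
Outlet amounts (n = n₀ + Σ ν·ξ):
  D: 431 − 1(209.9) − 1(100.4) = 120.7
  F: 1710 − 3(209.9) − 2(100.4) = 879.5
  H: 0 + 1(209.9) = 209.9
  E: 0 + 1(100.4) = 100.4

100 mol/s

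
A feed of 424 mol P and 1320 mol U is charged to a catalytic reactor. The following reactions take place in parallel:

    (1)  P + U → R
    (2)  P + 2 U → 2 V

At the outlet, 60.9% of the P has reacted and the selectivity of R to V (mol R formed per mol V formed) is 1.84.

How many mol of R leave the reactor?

203 mol

Conversion of P: P consumed = 0.609 × 424 = 258.2 mol = 1ξ₁ + 1ξ₂.
Selectivity: 1ξ₁ / (2ξ₂) = 1.84 → ξ₁ = 3.68 ξ₂.
Substitute: (1·3.68 + 1) ξ₂ = 258.2 → ξ₂ = 55.17 mol, ξ₁ = 203 mol.
Outlet amounts (n = n₀ + Σ ν·ξ):
  P: 424 − 1(203) − 1(55.17) = 165.8
  U: 1320 − 1(203) − 2(55.17) = 1007
  R: 0 + 1(203) = 203
  V: 0 + 2(55.17) = 110.3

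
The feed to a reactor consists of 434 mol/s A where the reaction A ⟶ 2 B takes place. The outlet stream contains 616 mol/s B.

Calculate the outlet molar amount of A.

126 mol/s

For B: n = n₀ + 2ξ → 616 = 0 + 2ξ, giving ξ = 308 mol/s.
Outlet amounts (n = n₀ + ν ξ):
  A: 434 − 1(308) = 126
  B: 0 + 2(308) = 616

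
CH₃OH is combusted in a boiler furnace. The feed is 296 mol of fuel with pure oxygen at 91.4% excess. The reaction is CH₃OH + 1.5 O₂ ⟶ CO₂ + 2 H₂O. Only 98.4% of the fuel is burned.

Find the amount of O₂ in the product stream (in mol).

Stoichiometric O₂ = 1.5 × 296 = 444 mol; O₂ fed = 444 × 1.914 = 849.8 mol.
Fuel reacted = 0.984 × 296 → ξ = 291.3 mol.
Outlet (n = n₀ + ν ξ):
  CH₃OH: 296 − 1(291.3) = 4.736
  O₂: 849.8 − 1.5(291.3) = 412.9
  CO₂: 0 + 1(291.3) = 291.3
  H₂O: 0 + 2(291.3) = 582.5

413 mol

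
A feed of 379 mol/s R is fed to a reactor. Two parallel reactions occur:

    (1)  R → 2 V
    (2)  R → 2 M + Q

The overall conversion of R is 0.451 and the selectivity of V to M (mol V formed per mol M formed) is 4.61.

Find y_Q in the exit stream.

0.0525

Conversion of R: R consumed = 0.451 × 379 = 170.9 mol/s = 1ξ₁ + 1ξ₂.
Selectivity: 2ξ₁ / (2ξ₂) = 4.61 → ξ₁ = 4.61 ξ₂.
Substitute: (1·4.61 + 1) ξ₂ = 170.9 → ξ₂ = 30.47 mol/s, ξ₁ = 140.5 mol/s.
Outlet amounts (n = n₀ + Σ ν·ξ):
  R: 379 − 1(140.5) − 1(30.47) = 208.1
  V: 0 + 2(140.5) = 280.9
  M: 0 + 2(30.47) = 60.94
  Q: 0 + 1(30.47) = 30.47
Total out = 580.4 mol/s; y_Q = 30.47 / 580.4 = 0.0525.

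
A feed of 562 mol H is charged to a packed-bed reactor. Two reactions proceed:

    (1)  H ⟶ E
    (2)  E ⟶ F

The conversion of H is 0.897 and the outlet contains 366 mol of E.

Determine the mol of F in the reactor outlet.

Conversion of H: H consumed = 1ξ₁ = 0.897 × 562 → ξ₁ = 504.1 mol.
E balance: n_E = 0 + 1ξ₁ − 1ξ₂ = 366 → ξ₂ = (1·504.1 − 366)/1 = 138.1 mol.
Outlet amounts (n = n₀ + Σ ν·ξ):
  H: 562 − 1(504.1) = 57.89
  E: 0 + 1(504.1) − 1(138.1) = 366
  F: 0 + 1(138.1) = 138.1

138 mol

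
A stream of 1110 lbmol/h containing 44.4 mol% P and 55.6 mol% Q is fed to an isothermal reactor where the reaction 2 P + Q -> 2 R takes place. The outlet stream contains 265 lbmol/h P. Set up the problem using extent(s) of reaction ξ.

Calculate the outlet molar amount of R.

For P: n = n₀ − 2ξ → 265 = 492.8 − 2ξ, giving ξ = 113.9 lbmol/h.
Outlet amounts (n = n₀ + ν ξ):
  P: 492.8 − 2(113.9) = 265
  Q: 617.2 − 1(113.9) = 503.2
  R: 0 + 2(113.9) = 227.8

228 lbmol/h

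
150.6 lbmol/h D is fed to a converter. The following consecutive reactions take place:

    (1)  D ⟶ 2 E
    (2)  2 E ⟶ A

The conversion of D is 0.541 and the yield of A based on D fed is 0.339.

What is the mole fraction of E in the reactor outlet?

Conversion of D: D consumed = 1ξ₁ = 0.541 × 150.6 → ξ₁ = 81.47 lbmol/h.
Yield of A: 1ξ₂ / 150.6 = 0.339 → ξ₂ = 51.05 lbmol/h.
Outlet amounts (n = n₀ + Σ ν·ξ):
  D: 150.6 − 1(81.47) = 69.13
  E: 0 + 2(81.47) − 2(51.05) = 60.84
  A: 0 + 1(51.05) = 51.05
Total out = 181 lbmol/h; y_E = 60.84 / 181 = 0.3361.

0.336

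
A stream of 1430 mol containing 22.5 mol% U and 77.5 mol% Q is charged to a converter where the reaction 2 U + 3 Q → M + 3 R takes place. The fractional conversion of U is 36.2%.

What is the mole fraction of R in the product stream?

0.127

U reacted = 0.362 × 321.8 = 116.5 mol; ν_U = −2, so ξ = 116.5/2 = 58.24 mol.
Outlet amounts (n = n₀ + ν ξ):
  U: 321.8 − 2(58.24) = 205.3
  Q: 1108 − 3(58.24) = 933.5
  M: 0 + 1(58.24) = 58.24
  R: 0 + 3(58.24) = 174.7
Total out = 1372 mol; y_R = 174.7 / 1372 = 0.1274.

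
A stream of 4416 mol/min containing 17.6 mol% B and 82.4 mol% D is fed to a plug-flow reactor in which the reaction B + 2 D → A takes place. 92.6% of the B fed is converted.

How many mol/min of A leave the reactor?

B reacted = 0.926 × 777.2 = 719.7 mol/min; ν_B = −1, so ξ = 719.7/1 = 719.7 mol/min.
Outlet amounts (n = n₀ + ν ξ):
  B: 777.2 − 1(719.7) = 57.51
  D: 3639 − 2(719.7) = 2199
  A: 0 + 1(719.7) = 719.7

720 mol/min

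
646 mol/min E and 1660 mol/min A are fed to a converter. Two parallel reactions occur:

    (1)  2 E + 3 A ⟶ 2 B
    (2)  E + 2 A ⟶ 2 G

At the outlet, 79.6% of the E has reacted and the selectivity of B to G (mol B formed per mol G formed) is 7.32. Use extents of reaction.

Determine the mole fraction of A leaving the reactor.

0.562

Conversion of E: E consumed = 0.796 × 646 = 514.2 mol/min = 2ξ₁ + 1ξ₂.
Selectivity: 2ξ₁ / (2ξ₂) = 7.32 → ξ₁ = 7.32 ξ₂.
Substitute: (2·7.32 + 1) ξ₂ = 514.2 → ξ₂ = 32.88 mol/min, ξ₁ = 240.7 mol/min.
Outlet amounts (n = n₀ + Σ ν·ξ):
  E: 646 − 2(240.7) − 1(32.88) = 131.8
  A: 1660 − 3(240.7) − 2(32.88) = 872.2
  B: 0 + 2(240.7) = 481.3
  G: 0 + 2(32.88) = 65.76
Total out = 1551 mol/min; y_A = 872.2 / 1551 = 0.5623.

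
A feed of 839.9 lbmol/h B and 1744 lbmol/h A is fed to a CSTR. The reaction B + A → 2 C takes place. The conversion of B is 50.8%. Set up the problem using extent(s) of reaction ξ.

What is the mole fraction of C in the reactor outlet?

0.33

B reacted = 0.508 × 839.9 = 426.7 lbmol/h; ν_B = −1, so ξ = 426.7/1 = 426.7 lbmol/h.
Outlet amounts (n = n₀ + ν ξ):
  B: 839.9 − 1(426.7) = 413.2
  A: 1744 − 1(426.7) = 1317
  C: 0 + 2(426.7) = 853.3
Total out = 2584 lbmol/h; y_C = 853.3 / 2584 = 0.3303.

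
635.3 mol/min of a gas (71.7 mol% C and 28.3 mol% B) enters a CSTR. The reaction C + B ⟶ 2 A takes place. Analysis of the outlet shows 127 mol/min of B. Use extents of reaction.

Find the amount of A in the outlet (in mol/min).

For B: n = n₀ − 1ξ → 127 = 179.8 − 1ξ, giving ξ = 52.79 mol/min.
Outlet amounts (n = n₀ + ν ξ):
  C: 455.5 − 1(52.79) = 402.7
  B: 179.8 − 1(52.79) = 127
  A: 0 + 2(52.79) = 105.6

106 mol/min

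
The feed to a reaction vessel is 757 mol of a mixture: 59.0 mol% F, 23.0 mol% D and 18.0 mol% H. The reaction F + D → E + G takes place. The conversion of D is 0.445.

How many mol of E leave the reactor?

D reacted = 0.445 × 174.1 = 77.48 mol; ν_D = −1, so ξ = 77.48/1 = 77.48 mol.
Outlet amounts (n = n₀ + ν ξ):
  F: 446.6 − 1(77.48) = 369.2
  D: 174.1 − 1(77.48) = 96.63
  E: 0 + 1(77.48) = 77.48
  G: 0 + 1(77.48) = 77.48
  H: 136.3 (inert)

77.5 mol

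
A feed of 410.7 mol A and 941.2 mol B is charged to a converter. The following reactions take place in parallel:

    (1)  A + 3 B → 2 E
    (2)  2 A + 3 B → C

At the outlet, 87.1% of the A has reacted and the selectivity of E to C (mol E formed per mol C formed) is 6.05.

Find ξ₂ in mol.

ξ₂ = 71.2 mol

Conversion of A: A consumed = 0.871 × 410.7 = 357.7 mol = 1ξ₁ + 2ξ₂.
Selectivity: 2ξ₁ / (1ξ₂) = 6.05 → ξ₁ = 3.025 ξ₂.
Substitute: (1·3.025 + 2) ξ₂ = 357.7 → ξ₂ = 71.19 mol, ξ₁ = 215.3 mol.
Outlet amounts (n = n₀ + Σ ν·ξ):
  A: 410.7 − 1(215.3) − 2(71.19) = 52.98
  B: 941.2 − 3(215.3) − 3(71.19) = 81.6
  E: 0 + 2(215.3) = 430.7
  C: 0 + 1(71.19) = 71.19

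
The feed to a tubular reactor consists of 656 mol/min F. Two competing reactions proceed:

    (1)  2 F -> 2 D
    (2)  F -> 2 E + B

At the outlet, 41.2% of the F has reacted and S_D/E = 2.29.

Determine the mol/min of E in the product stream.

96.9 mol/min

Conversion of F: F consumed = 0.412 × 656 = 270.3 mol/min = 2ξ₁ + 1ξ₂.
Selectivity: 2ξ₁ / (2ξ₂) = 2.29 → ξ₁ = 2.29 ξ₂.
Substitute: (2·2.29 + 1) ξ₂ = 270.3 → ξ₂ = 48.44 mol/min, ξ₁ = 110.9 mol/min.
Outlet amounts (n = n₀ + Σ ν·ξ):
  F: 656 − 2(110.9) − 1(48.44) = 385.7
  D: 0 + 2(110.9) = 221.8
  E: 0 + 2(48.44) = 96.87
  B: 0 + 1(48.44) = 48.44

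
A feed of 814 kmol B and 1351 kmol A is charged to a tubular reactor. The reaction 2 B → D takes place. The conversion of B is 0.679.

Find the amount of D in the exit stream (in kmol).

276 kmol

B reacted = 0.679 × 814 = 552.7 kmol; ν_B = −2, so ξ = 552.7/2 = 276.4 kmol.
Outlet amounts (n = n₀ + ν ξ):
  B: 814 − 2(276.4) = 261.3
  D: 0 + 1(276.4) = 276.4
  A: 1351 (inert)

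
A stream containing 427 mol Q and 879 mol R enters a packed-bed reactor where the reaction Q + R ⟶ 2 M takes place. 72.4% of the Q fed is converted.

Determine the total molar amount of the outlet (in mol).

Q reacted = 0.724 × 427 = 309.1 mol; ν_Q = −1, so ξ = 309.1/1 = 309.1 mol.
Outlet amounts (n = n₀ + ν ξ):
  Q: 427 − 1(309.1) = 117.9
  R: 879 − 1(309.1) = 569.9
  M: 0 + 2(309.1) = 618.3
Total out = 117.9 + 569.9 + 618.3 = 1306 mol.

1310 mol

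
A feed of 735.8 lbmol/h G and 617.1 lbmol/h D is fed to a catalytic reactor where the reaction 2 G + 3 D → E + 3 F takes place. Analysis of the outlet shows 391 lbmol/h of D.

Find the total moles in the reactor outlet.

For D: n = n₀ − 3ξ → 391 = 617.1 − 3ξ, giving ξ = 75.37 lbmol/h.
Outlet amounts (n = n₀ + ν ξ):
  G: 735.8 − 2(75.37) = 585.1
  D: 617.1 − 3(75.37) = 391
  E: 0 + 1(75.37) = 75.37
  F: 0 + 3(75.37) = 226.1
Total out = 585.1 + 391 + 75.37 + 226.1 = 1278 lbmol/h.

1280 lbmol/h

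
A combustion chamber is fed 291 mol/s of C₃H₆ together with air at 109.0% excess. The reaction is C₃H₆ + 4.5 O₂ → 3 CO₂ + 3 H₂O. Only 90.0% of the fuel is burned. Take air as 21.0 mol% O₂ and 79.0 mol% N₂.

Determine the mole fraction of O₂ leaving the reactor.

0.116

Stoichiometric O₂ = 4.5 × 291 = 1310 mol/s; O₂ fed = 1310 × 2.090 = 2737 mol/s.
N₂ fed = 2737 × 79/21 = 10300 mol/s.
Fuel reacted = 0.9 × 291 → ξ = 261.9 mol/s.
Outlet (n = n₀ + ν ξ):
  C₃H₆: 291 − 1(261.9) = 29.1
  O₂: 2737 − 4.5(261.9) = 1558
  N₂: 10300 (inert)
  CO₂: 0 + 3(261.9) = 785.7
  H₂O: 0 + 3(261.9) = 785.7
Total out = 13450 mol/s; y_O₂ = 1558 / 13450 = 0.1158.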